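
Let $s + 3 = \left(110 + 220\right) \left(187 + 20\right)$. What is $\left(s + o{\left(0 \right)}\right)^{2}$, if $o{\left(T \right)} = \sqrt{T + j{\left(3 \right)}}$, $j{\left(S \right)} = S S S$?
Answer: $4665846276 + 409842 \sqrt{3} \approx 4.6666 \cdot 10^{9}$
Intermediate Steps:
$s = 68307$ ($s = -3 + \left(110 + 220\right) \left(187 + 20\right) = -3 + 330 \cdot 207 = -3 + 68310 = 68307$)
$j{\left(S \right)} = S^{3}$ ($j{\left(S \right)} = S^{2} S = S^{3}$)
$o{\left(T \right)} = \sqrt{27 + T}$ ($o{\left(T \right)} = \sqrt{T + 3^{3}} = \sqrt{T + 27} = \sqrt{27 + T}$)
$\left(s + o{\left(0 \right)}\right)^{2} = \left(68307 + \sqrt{27 + 0}\right)^{2} = \left(68307 + \sqrt{27}\right)^{2} = \left(68307 + 3 \sqrt{3}\right)^{2}$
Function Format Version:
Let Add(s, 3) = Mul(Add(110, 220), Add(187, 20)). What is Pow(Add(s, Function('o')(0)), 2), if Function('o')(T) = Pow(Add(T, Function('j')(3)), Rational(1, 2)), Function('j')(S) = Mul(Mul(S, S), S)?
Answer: Add(4665846276, Mul(409842, Pow(3, Rational(1, 2)))) ≈ 4.6666e+9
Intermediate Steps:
s = 68307 (s = Add(-3, Mul(Add(110, 220), Add(187, 20))) = Add(-3, Mul(330, 207)) = Add(-3, 68310) = 68307)
Function('j')(S) = Pow(S, 3) (Function('j')(S) = Mul(Pow(S, 2), S) = Pow(S, 3))
Function('o')(T) = Pow(Add(27, T), Rational(1, 2)) (Function('o')(T) = Pow(Add(T, Pow(3, 3)), Rational(1, 2)) = Pow(Add(T, 27), Rational(1, 2)) = Pow(Add(27, T), Rational(1, 2)))
Pow(Add(s, Function('o')(0)), 2) = Pow(Add(68307, Pow(Add(27, 0), Rational(1, 2))), 2) = Pow(Add(68307, Pow(27, Rational(1, 2))), 2) = Pow(Add(68307, Mul(3, Pow(3, Rational(1, 2)))), 2)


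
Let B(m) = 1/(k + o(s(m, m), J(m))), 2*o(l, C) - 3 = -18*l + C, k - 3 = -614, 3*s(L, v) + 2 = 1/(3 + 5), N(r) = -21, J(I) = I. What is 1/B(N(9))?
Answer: -4915/8 ≈ -614.38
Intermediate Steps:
s(L, v) = -5/8 (s(L, v) = -⅔ + 1/(3*(3 + 5)) = -⅔ + (⅓)/8 = -⅔ + (⅓)*(⅛) = -⅔ + 1/24 = -5/8)
k = -611 (k = 3 - 614 = -611)
o(l, C) = 3/2 + C/2 - 9*l (o(l, C) = 3/2 + (-18*l + C)/2 = 3/2 + (C - 18*l)/2 = 3/2 + (C/2 - 9*l) = 3/2 + C/2 - 9*l)
B(m) = 1/(-4831/8 + m/2) (B(m) = 1/(-611 + (3/2 + m/2 - 9*(-5/8))) = 1/(-611 + (3/2 + m/2 + 45/8)) = 1/(-611 + (57/8 + m/2)) = 1/(-4831/8 + m/2))
1/B(N(9)) = 1/(8/(-4831 + 4*(-21))) = 1/(8/(-4831 - 84)) = 1/(8/(-4915)) = 1/(8*(-1/4915)) = 1/(-8/4915) = -4915/8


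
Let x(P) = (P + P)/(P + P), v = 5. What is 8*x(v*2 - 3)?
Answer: 8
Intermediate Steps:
x(P) = 1 (x(P) = (2*P)/((2*P)) = (2*P)*(1/(2*P)) = 1)
8*x(v*2 - 3) = 8*1 = 8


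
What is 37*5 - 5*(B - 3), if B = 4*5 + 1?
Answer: 95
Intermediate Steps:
B = 21 (B = 20 + 1 = 21)
37*5 - 5*(B - 3) = 37*5 - 5*(21 - 3) = 185 - 5*18 = 185 - 90 = 95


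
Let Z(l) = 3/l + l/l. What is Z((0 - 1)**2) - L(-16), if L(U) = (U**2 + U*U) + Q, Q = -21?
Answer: -487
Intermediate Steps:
L(U) = -21 + 2*U**2 (L(U) = (U**2 + U*U) - 21 = (U**2 + U**2) - 21 = 2*U**2 - 21 = -21 + 2*U**2)
Z(l) = 1 + 3/l (Z(l) = 3/l + 1 = 1 + 3/l)
Z((0 - 1)**2) - L(-16) = (3 + (0 - 1)**2)/((0 - 1)**2) - (-21 + 2*(-16)**2) = (3 + (-1)**2)/((-1)**2) - (-21 + 2*256) = (3 + 1)/1 - (-21 + 512) = 1*4 - 1*491 = 4 - 491 = -487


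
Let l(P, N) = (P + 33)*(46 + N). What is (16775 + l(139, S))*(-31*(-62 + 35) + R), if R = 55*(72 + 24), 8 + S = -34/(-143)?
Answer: 20426626557/143 ≈ 1.4284e+8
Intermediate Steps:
S = -1110/143 (S = -8 - 34/(-143) = -8 - 34*(-1/143) = -8 + 34/143 = -1110/143 ≈ -7.7622)
R = 5280 (R = 55*96 = 5280)
l(P, N) = (33 + P)*(46 + N)
(16775 + l(139, S))*(-31*(-62 + 35) + R) = (16775 + (1518 + 33*(-1110/143) + 46*139 - 1110/143*139))*(-31*(-62 + 35) + 5280) = (16775 + (1518 - 3330/13 + 6394 - 154290/143))*(-31*(-27) + 5280) = (16775 + 940496/143)*(837 + 5280) = (3339321/143)*6117 = 20426626557/143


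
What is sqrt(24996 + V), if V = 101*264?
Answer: 6*sqrt(1435) ≈ 227.29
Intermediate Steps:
V = 26664
sqrt(24996 + V) = sqrt(24996 + 26664) = sqrt(51660) = 6*sqrt(1435)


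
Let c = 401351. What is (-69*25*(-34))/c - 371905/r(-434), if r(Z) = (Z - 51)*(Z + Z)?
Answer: -24914793331/33792148796 ≈ -0.73730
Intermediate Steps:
r(Z) = 2*Z*(-51 + Z) (r(Z) = (-51 + Z)*(2*Z) = 2*Z*(-51 + Z))
(-69*25*(-34))/c - 371905/r(-434) = (-69*25*(-34))/401351 - 371905*(-1/(868*(-51 - 434))) = -1725*(-34)*(1/401351) - 371905/(2*(-434)*(-485)) = 58650*(1/401351) - 371905/420980 = 58650/401351 - 371905*1/420980 = 58650/401351 - 74381/84196 = -24914793331/33792148796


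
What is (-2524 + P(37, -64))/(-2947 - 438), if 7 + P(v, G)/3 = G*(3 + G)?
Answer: -9167/3385 ≈ -2.7081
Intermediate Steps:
P(v, G) = -21 + 3*G*(3 + G) (P(v, G) = -21 + 3*(G*(3 + G)) = -21 + 3*G*(3 + G))
(-2524 + P(37, -64))/(-2947 - 438) = (-2524 + (-21 + 3*(-64)² + 9*(-64)))/(-2947 - 438) = (-2524 + (-21 + 3*4096 - 576))/(-3385) = (-2524 + (-21 + 12288 - 576))*(-1/3385) = (-2524 + 11691)*(-1/3385) = 9167*(-1/3385) = -9167/3385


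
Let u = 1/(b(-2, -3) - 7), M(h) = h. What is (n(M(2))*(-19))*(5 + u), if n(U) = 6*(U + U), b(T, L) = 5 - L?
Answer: -2736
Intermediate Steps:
n(U) = 12*U (n(U) = 6*(2*U) = 12*U)
u = 1 (u = 1/((5 - 1*(-3)) - 7) = 1/((5 + 3) - 7) = 1/(8 - 7) = 1/1 = 1)
(n(M(2))*(-19))*(5 + u) = ((12*2)*(-19))*(5 + 1) = (24*(-19))*6 = -456*6 = -2736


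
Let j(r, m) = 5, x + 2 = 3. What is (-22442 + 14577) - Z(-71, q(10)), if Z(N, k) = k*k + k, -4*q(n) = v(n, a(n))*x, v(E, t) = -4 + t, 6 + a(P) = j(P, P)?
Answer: -125885/16 ≈ -7867.8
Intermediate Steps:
x = 1 (x = -2 + 3 = 1)
a(P) = -1 (a(P) = -6 + 5 = -1)
q(n) = 5/4 (q(n) = -(-4 - 1)/4 = -(-5)/4 = -¼*(-5) = 5/4)
Z(N, k) = k + k² (Z(N, k) = k² + k = k + k²)
(-22442 + 14577) - Z(-71, q(10)) = (-22442 + 14577) - 5*(1 + 5/4)/4 = -7865 - 5*9/(4*4) = -7865 - 1*45/16 = -7865 - 45/16 = -125885/16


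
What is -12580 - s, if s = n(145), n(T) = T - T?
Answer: -12580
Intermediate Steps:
n(T) = 0
s = 0
-12580 - s = -12580 - 1*0 = -12580 + 0 = -12580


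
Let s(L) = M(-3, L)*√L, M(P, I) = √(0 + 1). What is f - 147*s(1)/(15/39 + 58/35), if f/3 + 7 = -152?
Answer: -510018/929 ≈ -549.00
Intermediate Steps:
f = -477 (f = -21 + 3*(-152) = -21 - 456 = -477)
M(P, I) = 1 (M(P, I) = √1 = 1)
s(L) = √L (s(L) = 1*√L = √L)
f - 147*s(1)/(15/39 + 58/35) = -477 - 147*√1/(15/39 + 58/35) = -477 - 147/(15*(1/39) + 58*(1/35)) = -477 - 147/(5/13 + 58/35) = -477 - 147/929/455 = -477 - 147*455/929 = -477 - 66885/929 = -510018/929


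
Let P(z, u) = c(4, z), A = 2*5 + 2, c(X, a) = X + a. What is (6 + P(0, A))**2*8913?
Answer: 891300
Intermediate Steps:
A = 12 (A = 10 + 2 = 12)
P(z, u) = 4 + z
(6 + P(0, A))**2*8913 = (6 + (4 + 0))**2*8913 = (6 + 4)**2*8913 = 10**2*8913 = 100*8913 = 891300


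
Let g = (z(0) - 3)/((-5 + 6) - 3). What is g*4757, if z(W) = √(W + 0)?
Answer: 14271/2 ≈ 7135.5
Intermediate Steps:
z(W) = √W
g = 3/2 (g = (√0 - 3)/((-5 + 6) - 3) = (0 - 3)/(1 - 3) = -3/(-2) = -3*(-½) = 3/2 ≈ 1.5000)
g*4757 = (3/2)*4757 = 14271/2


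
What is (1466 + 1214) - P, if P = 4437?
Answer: -1757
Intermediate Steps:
(1466 + 1214) - P = (1466 + 1214) - 1*4437 = 2680 - 4437 = -1757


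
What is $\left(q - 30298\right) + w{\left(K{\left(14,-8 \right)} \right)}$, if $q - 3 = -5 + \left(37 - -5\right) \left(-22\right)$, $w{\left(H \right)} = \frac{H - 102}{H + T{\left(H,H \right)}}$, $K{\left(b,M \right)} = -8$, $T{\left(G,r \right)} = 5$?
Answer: $- \frac{93562}{3} \approx -31187.0$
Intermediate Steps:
$w{\left(H \right)} = \frac{-102 + H}{5 + H}$ ($w{\left(H \right)} = \frac{H - 102}{H + 5} = \frac{-102 + H}{5 + H}$)
$q = -926$ ($q = 3 + \left(-5 + \left(37 - -5\right) \left(-22\right)\right) = 3 + \left(-5 + \left(37 + 5\right) \left(-22\right)\right) = 3 + \left(-5 + 42 \left(-22\right)\right) = 3 - 929 = -926$)
$\left(q - 30298\right) + w{\left(K{\left(14,-8 \right)} \right)} = \left(-926 - 30298\right) + \frac{-102 - 8}{5 - 8} = -31224 + \frac{1}{-3} \left(-110\right) = -31224 - - \frac{110}{3} = -31224 + \frac{110}{3} = - \frac{93562}{3}$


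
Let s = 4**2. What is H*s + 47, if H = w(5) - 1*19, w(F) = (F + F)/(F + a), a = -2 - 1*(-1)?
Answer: -217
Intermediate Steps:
a = -1 (a = -2 + 1 = -1)
w(F) = 2*F/(-1 + F) (w(F) = (F + F)/(F - 1) = (2*F)/(-1 + F) = 2*F/(-1 + F))
s = 16
H = -33/2 (H = 2*5/(-1 + 5) - 1*19 = 2*5/4 - 19 = 2*5*(1/4) - 19 = 5/2 - 19 = -33/2 ≈ -16.500)
H*s + 47 = -33/2*16 + 47 = -264 + 47 = -217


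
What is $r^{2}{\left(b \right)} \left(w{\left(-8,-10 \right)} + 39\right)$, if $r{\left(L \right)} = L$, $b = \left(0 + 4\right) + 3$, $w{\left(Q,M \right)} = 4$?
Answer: $2107$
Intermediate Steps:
$b = 7$ ($b = 4 + 3 = 7$)
$r^{2}{\left(b \right)} \left(w{\left(-8,-10 \right)} + 39\right) = 7^{2} \left(4 + 39\right) = 49 \cdot 43 = 2107$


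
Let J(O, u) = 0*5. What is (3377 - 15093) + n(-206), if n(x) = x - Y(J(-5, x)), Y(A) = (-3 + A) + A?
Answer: -11919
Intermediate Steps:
J(O, u) = 0
Y(A) = -3 + 2*A
n(x) = 3 + x (n(x) = x - (-3 + 2*0) = x - (-3 + 0) = x - 1*(-3) = x + 3 = 3 + x)
(3377 - 15093) + n(-206) = (3377 - 15093) + (3 - 206) = -11716 - 203 = -11919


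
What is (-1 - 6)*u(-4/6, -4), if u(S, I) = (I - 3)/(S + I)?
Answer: -21/2 ≈ -10.500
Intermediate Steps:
u(S, I) = (-3 + I)/(I + S)
(-1 - 6)*u(-4/6, -4) = (-1 - 6)*((-3 - 4)/(-4 - 4/6)) = -7*(-7)/(-4 - 4*⅙) = -7*(-7)/(-4 - ⅔) = -7*(-7)/(-14/3) = -(-3)*(-7)/2 = -7*3/2 = -21/2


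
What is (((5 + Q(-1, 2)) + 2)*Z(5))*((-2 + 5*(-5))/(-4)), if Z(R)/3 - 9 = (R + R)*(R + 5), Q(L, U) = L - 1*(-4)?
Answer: 44145/2 ≈ 22073.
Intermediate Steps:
Q(L, U) = 4 + L (Q(L, U) = L + 4 = 4 + L)
Z(R) = 27 + 6*R*(5 + R) (Z(R) = 27 + 3*((R + R)*(R + 5)) = 27 + 3*((2*R)*(5 + R)) = 27 + 3*(2*R*(5 + R)) = 27 + 6*R*(5 + R))
(((5 + Q(-1, 2)) + 2)*Z(5))*((-2 + 5*(-5))/(-4)) = (((5 + (4 - 1)) + 2)*(27 + 6*5² + 30*5))*((-2 + 5*(-5))/(-4)) = (((5 + 3) + 2)*(27 + 6*25 + 150))*((-2 - 25)*(-¼)) = ((8 + 2)*(27 + 150 + 150))*(-27*(-¼)) = (10*327)*(27/4) = 3270*(27/4) = 44145/2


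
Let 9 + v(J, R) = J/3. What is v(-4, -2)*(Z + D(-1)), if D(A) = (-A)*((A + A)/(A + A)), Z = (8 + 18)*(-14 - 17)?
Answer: 24955/3 ≈ 8318.3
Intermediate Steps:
Z = -806 (Z = 26*(-31) = -806)
v(J, R) = -9 + J/3
D(A) = -A (D(A) = (-A)*((2*A)/((2*A))) = (-A)*((2*A)*(1/(2*A))) = -A*1 = -A)
v(-4, -2)*(Z + D(-1)) = (-9 + (1/3)*(-4))*(-806 - 1*(-1)) = (-9 - 4/3)*(-806 + 1) = -31/3*(-805) = 24955/3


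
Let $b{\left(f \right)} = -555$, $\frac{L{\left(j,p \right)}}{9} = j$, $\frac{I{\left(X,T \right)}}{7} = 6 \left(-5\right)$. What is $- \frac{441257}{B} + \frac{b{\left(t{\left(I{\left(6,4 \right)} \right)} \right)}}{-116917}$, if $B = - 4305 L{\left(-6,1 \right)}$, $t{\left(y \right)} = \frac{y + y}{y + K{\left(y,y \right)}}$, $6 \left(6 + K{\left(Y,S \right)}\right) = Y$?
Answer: $- \frac{51461423819}{27179694990} \approx -1.8934$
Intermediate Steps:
$K{\left(Y,S \right)} = -6 + \frac{Y}{6}$
$I{\left(X,T \right)} = -210$ ($I{\left(X,T \right)} = 7 \cdot 6 \left(-5\right) = 7 \left(-30\right) = -210$)
$L{\left(j,p \right)} = 9 j$
$t{\left(y \right)} = \frac{2 y}{-6 + \frac{7 y}{6}}$ ($t{\left(y \right)} = \frac{y + y}{y + \left(-6 + \frac{y}{6}\right)} = \frac{2 y}{-6 + \frac{7 y}{6}}$)
$B = 232470$ ($B = - 4305 \cdot 9 \left(-6\right) = \left(-4305\right) \left(-54\right) = 232470$)
$- \frac{441257}{B} + \frac{b{\left(t{\left(I{\left(6,4 \right)} \right)} \right)}}{-116917} = - \frac{441257}{232470} - \frac{555}{-116917} = \left(-441257\right) \frac{1}{232470} - - \frac{555}{116917} = - \frac{441257}{232470} + \frac{555}{116917} = - \frac{51461423819}{27179694990}$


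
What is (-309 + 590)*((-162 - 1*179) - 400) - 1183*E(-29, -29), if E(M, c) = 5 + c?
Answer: -179829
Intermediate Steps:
(-309 + 590)*((-162 - 1*179) - 400) - 1183*E(-29, -29) = (-309 + 590)*((-162 - 1*179) - 400) - 1183*(5 - 29) = 281*((-162 - 179) - 400) - 1183*(-24) = 281*(-341 - 400) + 28392 = 281*(-741) + 28392 = -208221 + 28392 = -179829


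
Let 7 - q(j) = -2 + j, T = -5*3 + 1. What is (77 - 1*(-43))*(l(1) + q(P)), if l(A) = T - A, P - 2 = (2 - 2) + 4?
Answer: -1440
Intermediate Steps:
P = 6 (P = 2 + ((2 - 2) + 4) = 2 + (0 + 4) = 2 + 4 = 6)
T = -14 (T = -15 + 1 = -14)
q(j) = 9 - j (q(j) = 7 - (-2 + j) = 7 + (2 - j) = 9 - j)
l(A) = -14 - A
(77 - 1*(-43))*(l(1) + q(P)) = (77 - 1*(-43))*((-14 - 1*1) + (9 - 1*6)) = (77 + 43)*((-14 - 1) + (9 - 6)) = 120*(-15 + 3) = 120*(-12) = -1440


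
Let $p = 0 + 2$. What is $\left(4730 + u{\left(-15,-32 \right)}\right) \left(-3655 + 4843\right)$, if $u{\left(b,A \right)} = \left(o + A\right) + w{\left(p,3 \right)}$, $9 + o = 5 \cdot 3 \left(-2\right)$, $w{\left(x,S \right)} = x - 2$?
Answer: $5534892$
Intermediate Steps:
$p = 2$
$w{\left(x,S \right)} = -2 + x$ ($w{\left(x,S \right)} = x - 2 = -2 + x$)
$o = -39$ ($o = -9 + 5 \cdot 3 \left(-2\right) = -9 + 15 \left(-2\right) = -9 - 30 = -39$)
$u{\left(b,A \right)} = -39 + A$ ($u{\left(b,A \right)} = \left(-39 + A\right) + \left(-2 + 2\right) = \left(-39 + A\right) + 0 = -39 + A$)
$\left(4730 + u{\left(-15,-32 \right)}\right) \left(-3655 + 4843\right) = \left(4730 - 71\right) \left(-3655 + 4843\right) = \left(4730 - 71\right) 1188 = 4659 \cdot 1188 = 5534892$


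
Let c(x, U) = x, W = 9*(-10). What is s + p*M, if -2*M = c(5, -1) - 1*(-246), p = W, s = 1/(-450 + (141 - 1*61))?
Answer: 4179149/370 ≈ 11295.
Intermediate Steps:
s = -1/370 (s = 1/(-450 + (141 - 61)) = 1/(-450 + 80) = 1/(-370) = -1/370 ≈ -0.0027027)
W = -90
p = -90
M = -251/2 (M = -(5 - 1*(-246))/2 = -(5 + 246)/2 = -½*251 = -251/2 ≈ -125.50)
s + p*M = -1/370 - 90*(-251/2) = -1/370 + 11295 = 4179149/370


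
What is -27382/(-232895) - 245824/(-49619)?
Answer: 58609847938/11556017005 ≈ 5.0718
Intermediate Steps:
-27382/(-232895) - 245824/(-49619) = -27382*(-1/232895) - 245824*(-1/49619) = 27382/232895 + 245824/49619 = 58609847938/11556017005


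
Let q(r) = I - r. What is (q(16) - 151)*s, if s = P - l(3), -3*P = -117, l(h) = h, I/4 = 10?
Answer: -4572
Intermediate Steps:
I = 40 (I = 4*10 = 40)
P = 39 (P = -⅓*(-117) = 39)
q(r) = 40 - r
s = 36 (s = 39 - 1*3 = 39 - 3 = 36)
(q(16) - 151)*s = ((40 - 1*16) - 151)*36 = ((40 - 16) - 151)*36 = (24 - 151)*36 = -127*36 = -4572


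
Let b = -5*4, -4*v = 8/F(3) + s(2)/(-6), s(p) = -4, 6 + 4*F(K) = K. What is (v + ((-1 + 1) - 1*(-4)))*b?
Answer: -130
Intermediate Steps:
F(K) = -3/2 + K/4
v = 5/2 (v = -(8/(-3/2 + (¼)*3) - 4/(-6))/4 = -(8/(-3/2 + ¾) - 4*(-⅙))/4 = -(8/(-¾) + ⅔)/4 = -(8*(-4/3) + ⅔)/4 = -(-32/3 + ⅔)/4 = -¼*(-10) = 5/2 ≈ 2.5000)
b = -20
(v + ((-1 + 1) - 1*(-4)))*b = (5/2 + ((-1 + 1) - 1*(-4)))*(-20) = (5/2 + (0 + 4))*(-20) = (5/2 + 4)*(-20) = (13/2)*(-20) = -130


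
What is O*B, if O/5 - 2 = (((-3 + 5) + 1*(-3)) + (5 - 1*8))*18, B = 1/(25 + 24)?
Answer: -50/7 ≈ -7.1429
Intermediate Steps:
B = 1/49 ≈ 0.020408
O = -350 (O = 10 + 5*((((-3 + 5) + 1*(-3)) + (5 - 1*8))*18) = 10 + 5*(((2 - 3) + (5 - 8))*18) = 10 + 5*((-1 - 3)*18) = 10 + 5*(-4*18) = 10 + 5*(-72) = 10 - 360 = -350)
O*B = -350*1/49 = -50/7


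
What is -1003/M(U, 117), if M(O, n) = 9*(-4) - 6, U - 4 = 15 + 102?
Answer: 1003/42 ≈ 23.881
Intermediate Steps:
U = 121 (U = 4 + (15 + 102) = 4 + 117 = 121)
M(O, n) = -42 (M(O, n) = -36 - 6 = -42)
-1003/M(U, 117) = -1003/(-42) = -1003*(-1/42) = 1003/42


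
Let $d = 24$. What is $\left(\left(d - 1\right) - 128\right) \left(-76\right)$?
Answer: $7980$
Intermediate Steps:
$\left(\left(d - 1\right) - 128\right) \left(-76\right) = \left(\left(24 - 1\right) - 128\right) \left(-76\right) = \left(23 - 128\right) \left(-76\right) = \left(-105\right) \left(-76\right) = 7980$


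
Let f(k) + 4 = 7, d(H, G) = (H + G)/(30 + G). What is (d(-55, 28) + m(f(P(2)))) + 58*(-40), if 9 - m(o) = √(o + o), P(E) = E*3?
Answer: -134065/58 - √6 ≈ -2313.9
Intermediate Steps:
P(E) = 3*E
d(H, G) = (G + H)/(30 + G)
f(k) = 3 (f(k) = -4 + 7 = 3)
m(o) = 9 - √2*√o (m(o) = 9 - √(o + o) = 9 - √(2*o) = 9 - √2*√o)
(d(-55, 28) + m(f(P(2)))) + 58*(-40) = ((28 - 55)/(30 + 28) + (9 - √2*√3)) + 58*(-40) = (-27/58 + (9 - √6)) - 2320 = (495/58 - √6) - 2320 = -134065/58 - √6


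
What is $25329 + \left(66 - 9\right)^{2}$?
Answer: $28578$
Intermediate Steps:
$25329 + \left(66 - 9\right)^{2} = 25329 + 57^{2} = 25329 + 3249 = 28578$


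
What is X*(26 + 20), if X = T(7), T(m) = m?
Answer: 322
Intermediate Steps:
X = 7
X*(26 + 20) = 7*(26 + 20) = 7*46 = 322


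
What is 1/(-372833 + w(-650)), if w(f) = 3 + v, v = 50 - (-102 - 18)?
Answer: -1/372660 ≈ -2.6834e-6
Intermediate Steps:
v = 170 (v = 50 - 1*(-120) = 50 + 120 = 170)
w(f) = 173 (w(f) = 3 + 170 = 173)
1/(-372833 + w(-650)) = 1/(-372833 + 173) = 1/(-372660) = -1/372660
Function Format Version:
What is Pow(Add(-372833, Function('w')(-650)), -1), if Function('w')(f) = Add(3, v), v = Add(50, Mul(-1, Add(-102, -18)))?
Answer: Rational(-1, 372660) ≈ -2.6834e-6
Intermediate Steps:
v = 170 (v = Add(50, Mul(-1, -120)) = Add(50, 120) = 170)
Function('w')(f) = 173 (Function('w')(f) = Add(3, 170) = 173)
Pow(Add(-372833, Function('w')(-650)), -1) = Pow(Add(-372833, 173), -1) = Pow(-372660, -1) = Rational(-1, 372660)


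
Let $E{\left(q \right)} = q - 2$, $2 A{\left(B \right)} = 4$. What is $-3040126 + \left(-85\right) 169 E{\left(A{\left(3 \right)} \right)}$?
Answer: $-3040126$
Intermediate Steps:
$A{\left(B \right)} = 2$ ($A{\left(B \right)} = \frac{1}{2} \cdot 4 = 2$)
$E{\left(q \right)} = -2 + q$
$-3040126 + \left(-85\right) 169 E{\left(A{\left(3 \right)} \right)} = -3040126 + \left(-85\right) 169 \left(-2 + 2\right) = -3040126 - 0 = -3040126 + 0 = -3040126$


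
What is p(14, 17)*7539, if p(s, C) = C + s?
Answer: 233709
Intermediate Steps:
p(14, 17)*7539 = (17 + 14)*7539 = 31*7539 = 233709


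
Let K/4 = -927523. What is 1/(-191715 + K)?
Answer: -1/3901807 ≈ -2.5629e-7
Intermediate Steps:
K = -3710092 (K = 4*(-927523) = -3710092)
1/(-191715 + K) = 1/(-191715 - 3710092) = 1/(-3901807) = -1/3901807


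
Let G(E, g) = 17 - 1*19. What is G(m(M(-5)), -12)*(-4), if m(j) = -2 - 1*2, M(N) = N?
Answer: 8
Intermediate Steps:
m(j) = -4 (m(j) = -2 - 2 = -4)
G(E, g) = -2 (G(E, g) = 17 - 19 = -2)
G(m(M(-5)), -12)*(-4) = -2*(-4) = 8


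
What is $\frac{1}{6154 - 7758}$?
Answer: $- \frac{1}{1604} \approx -0.00062344$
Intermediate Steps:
$\frac{1}{6154 - 7758} = \frac{1}{-1604} = - \frac{1}{1604}$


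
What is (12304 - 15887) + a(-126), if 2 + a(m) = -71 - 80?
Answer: -3736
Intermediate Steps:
a(m) = -153 (a(m) = -2 + (-71 - 80) = -2 - 151 = -153)
(12304 - 15887) + a(-126) = (12304 - 15887) - 153 = -3583 - 153 = -3736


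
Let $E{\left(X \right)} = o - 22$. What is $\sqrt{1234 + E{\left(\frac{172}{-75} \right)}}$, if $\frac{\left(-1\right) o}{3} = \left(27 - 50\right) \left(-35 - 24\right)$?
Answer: $i \sqrt{2859} \approx 53.47 i$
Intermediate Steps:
$o = -4071$ ($o = - 3 \left(27 - 50\right) \left(-35 - 24\right) = - 3 \left(\left(-23\right) \left(-59\right)\right) = \left(-3\right) 1357 = -4071$)
$E{\left(X \right)} = -4093$ ($E{\left(X \right)} = -4071 - 22 = -4093$)
$\sqrt{1234 + E{\left(\frac{172}{-75} \right)}} = \sqrt{1234 - 4093} = \sqrt{-2859} = i \sqrt{2859}$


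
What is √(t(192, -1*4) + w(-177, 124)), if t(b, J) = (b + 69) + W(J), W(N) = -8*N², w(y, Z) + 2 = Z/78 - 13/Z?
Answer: √774602673/2418 ≈ 11.510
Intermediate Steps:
w(y, Z) = -2 - 13/Z + Z/78 (w(y, Z) = -2 + (Z/78 - 13/Z) = -2 + (-13/Z + Z/78) = -2 - 13/Z + Z/78)
t(b, J) = 69 + b - 8*J² (t(b, J) = (b + 69) - 8*J² = (69 + b) - 8*J² = 69 + b - 8*J²)
√(t(192, -1*4) + w(-177, 124)) = √((69 + 192 - 8*(-1*4)²) + (-2 - 13/124 + (1/78)*124)) = √((69 + 192 - 8*(-4)²) + (-2 - 13*1/124 + 62/39)) = √((69 + 192 - 8*16) + (-2 - 13/124 + 62/39)) = √((69 + 192 - 128) - 2491/4836) = √(133 - 2491/4836) = √(640697/4836) = √774602673/2418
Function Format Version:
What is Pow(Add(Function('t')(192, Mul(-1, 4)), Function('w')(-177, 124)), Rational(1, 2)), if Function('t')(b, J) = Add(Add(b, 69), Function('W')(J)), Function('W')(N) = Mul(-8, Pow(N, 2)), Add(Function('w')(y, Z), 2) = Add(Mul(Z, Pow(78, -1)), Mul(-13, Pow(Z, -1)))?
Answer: Mul(Rational(1, 2418), Pow(774602673, Rational(1, 2))) ≈ 11.510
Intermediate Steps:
Function('w')(y, Z) = Add(-2, Mul(-13, Pow(Z, -1)), Mul(Rational(1, 78), Z)) (Function('w')(y, Z) = Add(-2, Add(Mul(Z, Pow(78, -1)), Mul(-13, Pow(Z, -1)))) = Add(-2, Add(Mul(Z, Rational(1, 78)), Mul(-13, Pow(Z, -1)))) = Add(-2, Add(Mul(Rational(1, 78), Z), Mul(-13, Pow(Z, -1)))) = Add(-2, Add(Mul(-13, Pow(Z, -1)), Mul(Rational(1, 78), Z))) = Add(-2, Mul(-13, Pow(Z, -1)), Mul(Rational(1, 78), Z)))
Function('t')(b, J) = Add(69, b, Mul(-8, Pow(J, 2))) (Function('t')(b, J) = Add(Add(b, 69), Mul(-8, Pow(J, 2))) = Add(Add(69, b), Mul(-8, Pow(J, 2))) = Add(69, b, Mul(-8, Pow(J, 2))))
Pow(Add(Function('t')(192, Mul(-1, 4)), Function('w')(-177, 124)), Rational(1, 2)) = Pow(Add(Add(69, 192, Mul(-8, Pow(Mul(-1, 4), 2))), Add(-2, Mul(-13, Pow(124, -1)), Mul(Rational(1, 78), 124))), Rational(1, 2)) = Pow(Add(Add(69, 192, Mul(-8, Pow(-4, 2))), Add(-2, Mul(-13, Rational(1, 124)), Rational(62, 39))), Rational(1, 2)) = Pow(Add(Add(69, 192, Mul(-8, 16)), Add(-2, Rational(-13, 124), Rational(62, 39))), Rational(1, 2)) = Pow(Add(Add(69, 192, -128), Rational(-2491, 4836)), Rational(1, 2)) = Pow(Add(133, Rational(-2491, 4836)), Rational(1, 2)) = Pow(Rational(640697, 4836), Rational(1, 2)) = Mul(Rational(1, 2418), Pow(774602673, Rational(1, 2)))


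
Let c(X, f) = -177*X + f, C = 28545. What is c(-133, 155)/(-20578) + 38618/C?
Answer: 59139442/293699505 ≈ 0.20136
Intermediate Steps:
c(X, f) = f - 177*X
c(-133, 155)/(-20578) + 38618/C = (155 - 177*(-133))/(-20578) + 38618/28545 = (155 + 23541)*(-1/20578) + 38618*(1/28545) = 23696*(-1/20578) + 38618/28545 = -11848/10289 + 38618/28545 = 59139442/293699505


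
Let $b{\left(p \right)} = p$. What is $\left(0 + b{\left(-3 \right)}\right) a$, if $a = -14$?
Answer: $42$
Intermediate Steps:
$\left(0 + b{\left(-3 \right)}\right) a = \left(0 - 3\right) \left(-14\right) = \left(-3\right) \left(-14\right) = 42$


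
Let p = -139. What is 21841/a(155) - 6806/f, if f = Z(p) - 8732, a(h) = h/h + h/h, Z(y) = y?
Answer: 193765123/17742 ≈ 10921.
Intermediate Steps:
a(h) = 2 (a(h) = 1 + 1 = 2)
f = -8871 (f = -139 - 8732 = -8871)
21841/a(155) - 6806/f = 21841/2 - 6806/(-8871) = 21841*(½) - 6806*(-1/8871) = 21841/2 + 6806/8871 = 193765123/17742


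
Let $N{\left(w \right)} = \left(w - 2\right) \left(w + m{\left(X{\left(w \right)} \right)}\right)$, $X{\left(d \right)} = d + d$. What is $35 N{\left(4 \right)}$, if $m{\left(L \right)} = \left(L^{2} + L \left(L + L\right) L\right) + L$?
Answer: $77000$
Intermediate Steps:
$X{\left(d \right)} = 2 d$
$m{\left(L \right)} = L + L^{2} + 2 L^{3}$ ($m{\left(L \right)} = \left(L^{2} + L 2 L L\right) + L = \left(L^{2} + 2 L^{2} L\right) + L = \left(L^{2} + 2 L^{3}\right) + L = L + L^{2} + 2 L^{3}$)
$N{\left(w \right)} = \left(-2 + w\right) \left(w + 2 w \left(1 + 2 w + 8 w^{2}\right)\right)$ ($N{\left(w \right)} = \left(w - 2\right) \left(w + 2 w \left(1 + 2 w + 2 \left(2 w\right)^{2}\right)\right) = \left(-2 + w\right) \left(w + 2 w \left(1 + 2 w + 2 \cdot 4 w^{2}\right)\right) = \left(-2 + w\right) \left(w + 2 w \left(1 + 2 w + 8 w^{2}\right)\right)$)
$35 N{\left(4 \right)} = 35 \cdot 4 \left(-6 - 28 \cdot 4^{2} - 20 + 16 \cdot 4^{3}\right) = 35 \cdot 4 \left(-6 - 448 - 20 + 16 \cdot 64\right) = 35 \cdot 4 \left(-6 - 448 - 20 + 1024\right) = 35 \cdot 4 \cdot 550 = 35 \cdot 2200 = 77000$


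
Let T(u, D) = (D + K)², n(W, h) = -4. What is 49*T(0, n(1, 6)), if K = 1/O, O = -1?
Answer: 1225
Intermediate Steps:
K = -1 (K = 1/(-1) = -1)
T(u, D) = (-1 + D)² (T(u, D) = (D - 1)² = (-1 + D)²)
49*T(0, n(1, 6)) = 49*(-1 - 4)² = 49*(-5)² = 49*25 = 1225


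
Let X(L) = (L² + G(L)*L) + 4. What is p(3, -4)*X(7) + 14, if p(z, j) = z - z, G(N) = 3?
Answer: 14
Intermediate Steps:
p(z, j) = 0
X(L) = 4 + L² + 3*L (X(L) = (L² + 3*L) + 4 = 4 + L² + 3*L)
p(3, -4)*X(7) + 14 = 0*(4 + 7² + 3*7) + 14 = 0*(4 + 49 + 21) + 14 = 0*74 + 14 = 0 + 14 = 14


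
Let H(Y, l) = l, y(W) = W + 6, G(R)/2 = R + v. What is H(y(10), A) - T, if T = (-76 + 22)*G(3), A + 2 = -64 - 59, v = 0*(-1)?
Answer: 199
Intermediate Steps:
v = 0
G(R) = 2*R (G(R) = 2*(R + 0) = 2*R)
y(W) = 6 + W
A = -125 (A = -2 + (-64 - 59) = -2 - 123 = -125)
T = -324 (T = (-76 + 22)*(2*3) = -54*6 = -324)
H(y(10), A) - T = -125 - 1*(-324) = -125 + 324 = 199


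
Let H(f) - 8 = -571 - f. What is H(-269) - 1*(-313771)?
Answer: 313477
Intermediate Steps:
H(f) = -563 - f (H(f) = 8 + (-571 - f) = -563 - f)
H(-269) - 1*(-313771) = (-563 - 1*(-269)) - 1*(-313771) = (-563 + 269) + 313771 = -294 + 313771 = 313477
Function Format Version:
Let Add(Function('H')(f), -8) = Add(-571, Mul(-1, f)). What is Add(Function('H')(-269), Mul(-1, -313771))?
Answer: 313477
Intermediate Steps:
Function('H')(f) = Add(-563, Mul(-1, f)) (Function('H')(f) = Add(8, Add(-571, Mul(-1, f))) = Add(-563, Mul(-1, f)))
Add(Function('H')(-269), Mul(-1, -313771)) = Add(Add(-563, Mul(-1, -269)), Mul(-1, -313771)) = Add(Add(-563, 269), 313771) = Add(-294, 313771) = 313477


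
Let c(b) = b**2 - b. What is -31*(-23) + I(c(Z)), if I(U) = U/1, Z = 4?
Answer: 725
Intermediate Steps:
I(U) = U (I(U) = U*1 = U)
-31*(-23) + I(c(Z)) = -31*(-23) + 4*(-1 + 4) = 713 + 4*3 = 713 + 12 = 725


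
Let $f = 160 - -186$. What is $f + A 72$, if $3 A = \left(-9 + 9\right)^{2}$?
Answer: $346$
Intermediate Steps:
$A = 0$ ($A = \frac{\left(-9 + 9\right)^{2}}{3} = \frac{0^{2}}{3} = \frac{1}{3} \cdot 0 = 0$)
$f = 346$ ($f = 160 + 186 = 346$)
$f + A 72 = 346 + 0 \cdot 72 = 346 + 0 = 346$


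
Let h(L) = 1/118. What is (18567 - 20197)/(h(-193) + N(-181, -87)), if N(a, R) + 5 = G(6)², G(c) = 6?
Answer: -192340/3659 ≈ -52.566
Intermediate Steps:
h(L) = 1/118
N(a, R) = 31 (N(a, R) = -5 + 6² = -5 + 36 = 31)
(18567 - 20197)/(h(-193) + N(-181, -87)) = (18567 - 20197)/(1/118 + 31) = -1630/3659/118 = -1630*118/3659 = -192340/3659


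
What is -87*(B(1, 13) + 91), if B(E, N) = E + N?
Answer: -9135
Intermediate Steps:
-87*(B(1, 13) + 91) = -87*((1 + 13) + 91) = -87*(14 + 91) = -87*105 = -9135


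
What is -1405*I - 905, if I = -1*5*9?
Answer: 62320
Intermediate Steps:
I = -45 (I = -5*9 = -45)
-1405*I - 905 = -1405*(-45) - 905 = 63225 - 905 = 62320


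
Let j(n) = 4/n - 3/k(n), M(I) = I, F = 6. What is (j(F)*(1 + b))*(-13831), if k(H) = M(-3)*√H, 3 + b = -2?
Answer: 110648/3 + 27662*√6/3 ≈ 59469.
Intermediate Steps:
b = -5 (b = -3 - 2 = -5)
k(H) = -3*√H
j(n) = n^(-½) + 4/n (j(n) = 4/n - 3*(-1/(3*√n)) = 4/n - (-1)/√n = 4/n + n^(-½) = n^(-½) + 4/n)
(j(F)*(1 + b))*(-13831) = ((6^(-½) + 4/6)*(1 - 5))*(-13831) = ((√6/6 + 4*(⅙))*(-4))*(-13831) = ((√6/6 + ⅔)*(-4))*(-13831) = ((⅔ + √6/6)*(-4))*(-13831) = (-8/3 - 2*√6/3)*(-13831) = 110648/3 + 27662*√6/3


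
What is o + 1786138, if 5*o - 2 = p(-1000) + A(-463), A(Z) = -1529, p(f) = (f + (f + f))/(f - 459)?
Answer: 13027651817/7295 ≈ 1.7858e+6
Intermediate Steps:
p(f) = 3*f/(-459 + f) (p(f) = (f + 2*f)/(-459 + f) = (3*f)/(-459 + f) = 3*f/(-459 + f))
o = -2224893/7295 (o = ⅖ + (3*(-1000)/(-459 - 1000) - 1529)/5 = ⅖ + (3*(-1000)/(-1459) - 1529)/5 = ⅖ + (3*(-1000)*(-1/1459) - 1529)/5 = ⅖ + (3000/1459 - 1529)/5 = ⅖ + (⅕)*(-2227811/1459) = ⅖ - 2227811/7295 = -2224893/7295 ≈ -304.99)
o + 1786138 = -2224893/7295 + 1786138 = 13027651817/7295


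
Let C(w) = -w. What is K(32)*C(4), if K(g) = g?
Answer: -128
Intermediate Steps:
K(32)*C(4) = 32*(-1*4) = 32*(-4) = -128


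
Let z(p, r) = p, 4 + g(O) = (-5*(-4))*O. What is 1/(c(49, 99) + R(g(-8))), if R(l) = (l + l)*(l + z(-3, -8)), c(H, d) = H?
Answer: 1/54825 ≈ 1.8240e-5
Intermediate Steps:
g(O) = -4 + 20*O (g(O) = -4 + (-5*(-4))*O = -4 + 20*O)
R(l) = 2*l*(-3 + l) (R(l) = (l + l)*(l - 3) = (2*l)*(-3 + l) = 2*l*(-3 + l))
1/(c(49, 99) + R(g(-8))) = 1/(49 + 2*(-4 + 20*(-8))*(-3 + (-4 + 20*(-8)))) = 1/(49 + 2*(-4 - 160)*(-3 + (-4 - 160))) = 1/(49 + 2*(-164)*(-3 - 164)) = 1/(49 + 2*(-164)*(-167)) = 1/(49 + 54776) = 1/54825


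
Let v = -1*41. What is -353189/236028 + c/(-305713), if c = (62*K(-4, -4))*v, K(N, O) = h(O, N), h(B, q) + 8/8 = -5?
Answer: -111574367813/72156827964 ≈ -1.5463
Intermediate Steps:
v = -41
h(B, q) = -6 (h(B, q) = -1 - 5 = -6)
K(N, O) = -6
c = 15252 (c = (62*(-6))*(-41) = -372*(-41) = 15252)
-353189/236028 + c/(-305713) = -353189/236028 + 15252/(-305713) = -353189*1/236028 + 15252*(-1/305713) = -353189/236028 - 15252/305713 = -111574367813/72156827964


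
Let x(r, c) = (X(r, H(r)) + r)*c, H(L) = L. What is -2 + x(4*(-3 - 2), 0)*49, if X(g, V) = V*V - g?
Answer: -2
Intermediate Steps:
X(g, V) = V**2 - g
x(r, c) = c*r**2 (x(r, c) = ((r**2 - r) + r)*c = r**2*c = c*r**2)
-2 + x(4*(-3 - 2), 0)*49 = -2 + (0*(4*(-3 - 2))**2)*49 = -2 + (0*(4*(-5))**2)*49 = -2 + (0*(-20)**2)*49 = -2 + (0*400)*49 = -2 + 0*49 = -2 + 0 = -2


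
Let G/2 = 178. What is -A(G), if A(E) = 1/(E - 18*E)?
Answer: 1/6052 ≈ 0.00016523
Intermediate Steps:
G = 356 (G = 2*178 = 356)
A(E) = -1/(17*E) (A(E) = 1/(-17*E) = -1/(17*E))
-A(G) = -(-1)/(17*356) = -1*(-1/6052) = 1/6052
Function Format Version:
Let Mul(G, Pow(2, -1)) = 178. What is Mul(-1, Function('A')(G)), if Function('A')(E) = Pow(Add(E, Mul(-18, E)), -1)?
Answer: Rational(1, 6052) ≈ 0.00016523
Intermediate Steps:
G = 356 (G = Mul(2, 178) = 356)
Function('A')(E) = Mul(Rational(-1, 17), Pow(E, -1)) (Function('A')(E) = Pow(Mul(-17, E), -1) = Mul(Rational(-1, 17), Pow(E, -1)))
Mul(-1, Function('A')(G)) = Mul(-1, Mul(Rational(-1, 17), Pow(356, -1))) = Mul(-1, Mul(Rational(-1, 17), Rational(1, 356))) = Mul(-1, Rational(-1, 6052)) = Rational(1, 6052)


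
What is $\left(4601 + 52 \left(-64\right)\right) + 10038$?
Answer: $11311$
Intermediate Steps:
$\left(4601 + 52 \left(-64\right)\right) + 10038 = \left(4601 - 3328\right) + 10038 = 1273 + 10038 = 11311$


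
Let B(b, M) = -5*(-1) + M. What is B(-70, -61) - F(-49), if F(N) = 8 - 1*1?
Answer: -63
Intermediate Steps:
F(N) = 7 (F(N) = 8 - 1 = 7)
B(b, M) = 5 + M
B(-70, -61) - F(-49) = (5 - 61) - 1*7 = -56 - 7 = -63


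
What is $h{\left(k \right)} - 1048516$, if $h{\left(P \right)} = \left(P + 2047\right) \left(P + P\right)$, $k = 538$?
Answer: $1732944$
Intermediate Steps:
$h{\left(P \right)} = 2 P \left(2047 + P\right)$ ($h{\left(P \right)} = \left(2047 + P\right) 2 P = 2 P \left(2047 + P\right)$)
$h{\left(k \right)} - 1048516 = 2 \cdot 538 \left(2047 + 538\right) - 1048516 = 2 \cdot 538 \cdot 2585 - 1048516 = 2781460 - 1048516 = 1732944$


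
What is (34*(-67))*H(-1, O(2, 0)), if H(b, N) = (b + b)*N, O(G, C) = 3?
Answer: 13668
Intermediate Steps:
H(b, N) = 2*N*b (H(b, N) = (2*b)*N = 2*N*b)
(34*(-67))*H(-1, O(2, 0)) = (34*(-67))*(2*3*(-1)) = -2278*(-6) = 13668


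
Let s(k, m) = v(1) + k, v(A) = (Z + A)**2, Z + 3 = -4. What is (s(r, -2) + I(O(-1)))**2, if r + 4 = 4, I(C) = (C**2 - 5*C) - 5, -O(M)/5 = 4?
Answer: 281961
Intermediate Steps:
Z = -7 (Z = -3 - 4 = -7)
O(M) = -20 (O(M) = -5*4 = -20)
v(A) = (-7 + A)**2
I(C) = -5 + C**2 - 5*C
r = 0 (r = -4 + 4 = 0)
s(k, m) = 36 + k (s(k, m) = (-7 + 1)**2 + k = (-6)**2 + k = 36 + k)
(s(r, -2) + I(O(-1)))**2 = ((36 + 0) + (-5 + (-20)**2 - 5*(-20)))**2 = (36 + (-5 + 400 + 100))**2 = (36 + 495)**2 = 531**2 = 281961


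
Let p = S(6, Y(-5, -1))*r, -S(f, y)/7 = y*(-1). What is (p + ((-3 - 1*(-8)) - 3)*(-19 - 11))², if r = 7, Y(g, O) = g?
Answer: 93025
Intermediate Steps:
S(f, y) = 7*y (S(f, y) = -7*y*(-1) = -(-7)*y = 7*y)
p = -245 (p = (7*(-5))*7 = -35*7 = -245)
(p + ((-3 - 1*(-8)) - 3)*(-19 - 11))² = (-245 + ((-3 - 1*(-8)) - 3)*(-19 - 11))² = (-245 + ((-3 + 8) - 3)*(-30))² = (-245 + (5 - 3)*(-30))² = (-245 + 2*(-30))² = (-245 - 60)² = (-305)² = 93025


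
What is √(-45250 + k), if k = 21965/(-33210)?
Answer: I*√24645501226/738 ≈ 212.72*I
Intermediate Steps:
k = -4393/6642 (k = 21965*(-1/33210) = -4393/6642 ≈ -0.66140)
√(-45250 + k) = √(-45250 - 4393/6642) = √(-300554893/6642) = I*√24645501226/738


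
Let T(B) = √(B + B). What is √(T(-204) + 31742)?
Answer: √(31742 + 2*I*√102) ≈ 178.16 + 0.0567*I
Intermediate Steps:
T(B) = √2*√B (T(B) = √(2*B) = √2*√B)
√(T(-204) + 31742) = √(√2*√(-204) + 31742) = √(√2*(2*I*√51) + 31742) = √(2*I*√102 + 31742) = √(31742 + 2*I*√102)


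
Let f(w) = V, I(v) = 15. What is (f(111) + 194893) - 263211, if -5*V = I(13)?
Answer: -68321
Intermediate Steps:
V = -3 (V = -1/5*15 = -3)
f(w) = -3
(f(111) + 194893) - 263211 = (-3 + 194893) - 263211 = 194890 - 263211 = -68321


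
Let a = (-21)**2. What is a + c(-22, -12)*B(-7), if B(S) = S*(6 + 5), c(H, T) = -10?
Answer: 1211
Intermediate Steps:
B(S) = 11*S (B(S) = S*11 = 11*S)
a = 441
a + c(-22, -12)*B(-7) = 441 - 110*(-7) = 441 - 10*(-77) = 441 + 770 = 1211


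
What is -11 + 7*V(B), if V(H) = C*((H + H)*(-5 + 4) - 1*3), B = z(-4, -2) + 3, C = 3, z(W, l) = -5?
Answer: 10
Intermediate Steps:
B = -2 (B = -5 + 3 = -2)
V(H) = -9 - 6*H (V(H) = 3*((H + H)*(-5 + 4) - 1*3) = 3*((2*H)*(-1) - 3) = 3*(-2*H - 3) = 3*(-3 - 2*H) = -9 - 6*H)
-11 + 7*V(B) = -11 + 7*(-9 - 6*(-2)) = -11 + 7*(-9 + 12) = -11 + 7*3 = -11 + 21 = 10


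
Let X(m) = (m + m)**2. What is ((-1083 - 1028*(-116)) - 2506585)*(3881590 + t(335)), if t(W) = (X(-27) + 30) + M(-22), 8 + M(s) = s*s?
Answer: -9279040361040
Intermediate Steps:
X(m) = 4*m**2 (X(m) = (2*m)**2 = 4*m**2)
M(s) = -8 + s**2 (M(s) = -8 + s*s = -8 + s**2)
t(W) = 3422 (t(W) = (4*(-27)**2 + 30) + (-8 + (-22)**2) = (4*729 + 30) + (-8 + 484) = (2916 + 30) + 476 = 2946 + 476 = 3422)
((-1083 - 1028*(-116)) - 2506585)*(3881590 + t(335)) = ((-1083 - 1028*(-116)) - 2506585)*(3881590 + 3422) = ((-1083 + 119248) - 2506585)*3885012 = (118165 - 2506585)*3885012 = -2388420*3885012 = -9279040361040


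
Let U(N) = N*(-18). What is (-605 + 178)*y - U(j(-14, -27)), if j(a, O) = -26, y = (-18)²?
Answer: -138816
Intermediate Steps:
y = 324
U(N) = -18*N
(-605 + 178)*y - U(j(-14, -27)) = (-605 + 178)*324 - (-18)*(-26) = -427*324 - 1*468 = -138348 - 468 = -138816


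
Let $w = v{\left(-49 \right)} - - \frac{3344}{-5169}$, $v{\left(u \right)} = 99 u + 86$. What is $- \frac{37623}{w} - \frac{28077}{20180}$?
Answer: $\frac{3232832530227}{497106633220} \approx 6.5033$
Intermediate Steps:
$v{\left(u \right)} = 86 + 99 u$
$w = - \frac{24633629}{5169}$ ($w = \left(86 + 99 \left(-49\right)\right) - - \frac{3344}{-5169} = \left(86 - 4851\right) - \left(-3344\right) \left(- \frac{1}{5169}\right) = -4765 - \frac{3344}{5169} = - \frac{24633629}{5169} \approx -4765.6$)
$- \frac{37623}{w} - \frac{28077}{20180} = - \frac{37623}{- \frac{24633629}{5169}} - \frac{28077}{20180} = \left(-37623\right) \left(- \frac{5169}{24633629}\right) - \frac{28077}{20180} = \frac{194473287}{24633629} - \frac{28077}{20180} = \frac{3232832530227}{497106633220}$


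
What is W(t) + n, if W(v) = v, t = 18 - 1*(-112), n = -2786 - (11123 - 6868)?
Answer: -6911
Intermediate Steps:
n = -7041 (n = -2786 - 1*4255 = -2786 - 4255 = -7041)
t = 130 (t = 18 + 112 = 130)
W(t) + n = 130 - 7041 = -6911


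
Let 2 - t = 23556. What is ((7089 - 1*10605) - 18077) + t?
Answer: -45147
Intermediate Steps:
t = -23554 (t = 2 - 1*23556 = 2 - 23556 = -23554)
((7089 - 1*10605) - 18077) + t = ((7089 - 1*10605) - 18077) - 23554 = ((7089 - 10605) - 18077) - 23554 = (-3516 - 18077) - 23554 = -21593 - 23554 = -45147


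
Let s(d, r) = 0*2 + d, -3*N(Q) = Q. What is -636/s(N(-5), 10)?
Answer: -1908/5 ≈ -381.60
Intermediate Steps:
N(Q) = -Q/3
s(d, r) = d (s(d, r) = 0 + d = d)
-636/s(N(-5), 10) = -636/((-⅓*(-5))) = -636/5/3 = -636*⅗ = -1908/5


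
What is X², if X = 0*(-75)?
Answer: 0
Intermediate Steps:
X = 0
X² = 0² = 0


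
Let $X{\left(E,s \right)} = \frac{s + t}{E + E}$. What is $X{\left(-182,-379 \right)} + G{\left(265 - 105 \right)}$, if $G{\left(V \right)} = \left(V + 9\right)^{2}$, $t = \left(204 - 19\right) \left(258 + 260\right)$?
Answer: $\frac{10300753}{364} \approx 28299.0$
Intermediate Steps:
$t = 95830$ ($t = 185 \cdot 518 = 95830$)
$X{\left(E,s \right)} = \frac{95830 + s}{2 E}$ ($X{\left(E,s \right)} = \frac{s + 95830}{E + E} = \frac{95830 + s}{2 E}$)
$G{\left(V \right)} = \left(9 + V\right)^{2}$
$X{\left(-182,-379 \right)} + G{\left(265 - 105 \right)} = \frac{95830 - 379}{2 \left(-182\right)} + \left(9 + \left(265 - 105\right)\right)^{2} = \frac{1}{2} \left(- \frac{1}{182}\right) 95451 + \left(9 + 160\right)^{2} = - \frac{95451}{364} + 169^{2} = - \frac{95451}{364} + 28561 = \frac{10300753}{364}$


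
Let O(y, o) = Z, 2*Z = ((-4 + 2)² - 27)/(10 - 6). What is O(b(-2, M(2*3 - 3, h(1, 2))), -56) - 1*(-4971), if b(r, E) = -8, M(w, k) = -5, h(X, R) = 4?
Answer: 39745/8 ≈ 4968.1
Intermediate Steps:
Z = -23/8 (Z = (((-4 + 2)² - 27)/(10 - 6))/2 = (((-2)² - 27)/4)/2 = ((4 - 27)*(¼))/2 = (-23*¼)/2 = (½)*(-23/4) = -23/8 ≈ -2.8750)
O(y, o) = -23/8
O(b(-2, M(2*3 - 3, h(1, 2))), -56) - 1*(-4971) = -23/8 - 1*(-4971) = -23/8 + 4971 = 39745/8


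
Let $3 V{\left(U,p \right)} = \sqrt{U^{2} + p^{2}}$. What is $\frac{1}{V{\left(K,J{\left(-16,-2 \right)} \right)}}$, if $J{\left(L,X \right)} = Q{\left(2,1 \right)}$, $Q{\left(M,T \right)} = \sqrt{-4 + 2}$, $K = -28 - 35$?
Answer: $\frac{3 \sqrt{3967}}{3967} \approx 0.047631$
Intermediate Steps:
$K = -63$
$Q{\left(M,T \right)} = i \sqrt{2}$ ($Q{\left(M,T \right)} = \sqrt{-2} = i \sqrt{2}$)
$J{\left(L,X \right)} = i \sqrt{2}$
$V{\left(U,p \right)} = \frac{\sqrt{U^{2} + p^{2}}}{3}$
$\frac{1}{V{\left(K,J{\left(-16,-2 \right)} \right)}} = \frac{1}{\frac{1}{3} \sqrt{\left(-63\right)^{2} + \left(i \sqrt{2}\right)^{2}}} = \frac{1}{\frac{1}{3} \sqrt{3969 - 2}} = \frac{1}{\frac{1}{3} \sqrt{3967}} = \frac{3 \sqrt{3967}}{3967}$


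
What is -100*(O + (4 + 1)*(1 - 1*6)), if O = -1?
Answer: 2600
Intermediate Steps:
-100*(O + (4 + 1)*(1 - 1*6)) = -100*(-1 + (4 + 1)*(1 - 1*6)) = -100*(-1 + 5*(1 - 6)) = -100*(-1 + 5*(-5)) = -100*(-1 - 25) = -100*(-26) = 2600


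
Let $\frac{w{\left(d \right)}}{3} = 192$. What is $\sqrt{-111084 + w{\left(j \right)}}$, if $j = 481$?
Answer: $2 i \sqrt{27627} \approx 332.43 i$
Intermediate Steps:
$w{\left(d \right)} = 576$ ($w{\left(d \right)} = 3 \cdot 192 = 576$)
$\sqrt{-111084 + w{\left(j \right)}} = \sqrt{-111084 + 576} = \sqrt{-110508} = 2 i \sqrt{27627}$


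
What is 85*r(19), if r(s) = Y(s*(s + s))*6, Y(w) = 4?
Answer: 2040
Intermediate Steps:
r(s) = 24 (r(s) = 4*6 = 24)
85*r(19) = 85*24 = 2040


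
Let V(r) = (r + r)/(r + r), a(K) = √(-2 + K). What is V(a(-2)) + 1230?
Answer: 1231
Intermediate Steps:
V(r) = 1 (V(r) = (2*r)/((2*r)) = (2*r)*(1/(2*r)) = 1)
V(a(-2)) + 1230 = 1 + 1230 = 1231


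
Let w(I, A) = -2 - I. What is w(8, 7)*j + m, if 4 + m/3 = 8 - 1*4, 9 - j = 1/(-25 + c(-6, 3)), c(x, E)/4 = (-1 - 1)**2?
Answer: -820/9 ≈ -91.111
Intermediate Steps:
c(x, E) = 16 (c(x, E) = 4*(-1 - 1)**2 = 4*(-2)**2 = 4*4 = 16)
j = 82/9 (j = 9 - 1/(-25 + 16) = 9 - 1/(-9) = 9 - 1*(-1/9) = 9 + 1/9 = 82/9 ≈ 9.1111)
m = 0 (m = -12 + 3*(8 - 1*4) = -12 + 3*(8 - 4) = -12 + 3*4 = -12 + 12 = 0)
w(8, 7)*j + m = (-2 - 1*8)*(82/9) + 0 = (-2 - 8)*(82/9) + 0 = -10*82/9 + 0 = -820/9 + 0 = -820/9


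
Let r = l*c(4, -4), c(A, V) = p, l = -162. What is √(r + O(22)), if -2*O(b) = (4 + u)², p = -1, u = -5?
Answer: √646/2 ≈ 12.708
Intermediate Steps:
c(A, V) = -1
O(b) = -½ (O(b) = -(4 - 5)²/2 = -½*(-1)² = -½*1 = -½)
r = 162 (r = -162*(-1) = 162)
√(r + O(22)) = √(162 - ½) = √(323/2) = √646/2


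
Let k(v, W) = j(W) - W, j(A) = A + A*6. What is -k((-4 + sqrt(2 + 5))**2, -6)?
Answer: 36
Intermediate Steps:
j(A) = 7*A (j(A) = A + 6*A = 7*A)
k(v, W) = 6*W (k(v, W) = 7*W - W = 6*W)
-k((-4 + sqrt(2 + 5))**2, -6) = -6*(-6) = -1*(-36) = 36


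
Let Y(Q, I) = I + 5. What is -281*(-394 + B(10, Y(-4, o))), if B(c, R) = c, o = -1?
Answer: 107904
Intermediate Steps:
Y(Q, I) = 5 + I
-281*(-394 + B(10, Y(-4, o))) = -281*(-394 + 10) = -281*(-384) = 107904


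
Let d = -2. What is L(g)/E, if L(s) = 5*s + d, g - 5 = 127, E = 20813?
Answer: 658/20813 ≈ 0.031615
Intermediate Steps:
g = 132 (g = 5 + 127 = 132)
L(s) = -2 + 5*s (L(s) = 5*s - 2 = -2 + 5*s)
L(g)/E = (-2 + 5*132)/20813 = (-2 + 660)*(1/20813) = 658*(1/20813) = 658/20813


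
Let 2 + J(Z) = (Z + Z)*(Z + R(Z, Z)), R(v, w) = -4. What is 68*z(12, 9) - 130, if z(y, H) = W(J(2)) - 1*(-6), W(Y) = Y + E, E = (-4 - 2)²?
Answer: 2046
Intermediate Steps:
E = 36 (E = (-6)² = 36)
J(Z) = -2 + 2*Z*(-4 + Z) (J(Z) = -2 + (Z + Z)*(Z - 4) = -2 + (2*Z)*(-4 + Z) = -2 + 2*Z*(-4 + Z))
W(Y) = 36 + Y (W(Y) = Y + 36 = 36 + Y)
z(y, H) = 32 (z(y, H) = (36 + (-2 - 8*2 + 2*2²)) - 1*(-6) = (36 + (-2 - 16 + 2*4)) + 6 = (36 + (-2 - 16 + 8)) + 6 = (36 - 10) + 6 = 26 + 6 = 32)
68*z(12, 9) - 130 = 68*32 - 130 = 2176 - 130 = 2046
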